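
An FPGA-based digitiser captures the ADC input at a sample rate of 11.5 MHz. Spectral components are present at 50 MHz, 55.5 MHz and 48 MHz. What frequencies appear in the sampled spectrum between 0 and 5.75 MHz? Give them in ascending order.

fs/2 = 5.75 MHz.
50 MHz mod fs = 4 MHz.
4 MHz ≤ fs/2 = 5.75 MHz, appears at 4 MHz.
55.5 MHz mod fs = 9.5 MHz.
9.5 MHz > fs/2 = 5.75 MHz, folds to fs − 9.5 MHz = 2 MHz.
48 MHz mod fs = 2 MHz.
2 MHz ≤ fs/2 = 5.75 MHz, appears at 2 MHz.
Distinct values: {2 MHz, 4 MHz}.

2 MHz, 4 MHz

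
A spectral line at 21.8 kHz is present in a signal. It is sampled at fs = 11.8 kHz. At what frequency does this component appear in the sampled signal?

1.8 kHz

21.8 kHz mod fs = 10 kHz.
10 kHz > fs/2 = 5.9 kHz, folds to fs − 10 kHz = 1.8 kHz.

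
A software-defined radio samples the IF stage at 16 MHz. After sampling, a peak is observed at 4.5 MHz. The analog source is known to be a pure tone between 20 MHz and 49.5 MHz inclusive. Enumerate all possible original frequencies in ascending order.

20.5 MHz, 27.5 MHz, 36.5 MHz, 43.5 MHz

Frequencies that alias to 4.5 MHz are k·fs ± 4.5 MHz for integer k ≥ 0.
k=0: 4.5 MHz.
k=1: 11.5 MHz, 20.5 MHz.
k=2: 27.5 MHz, 36.5 MHz.
k=3: 43.5 MHz, 52.5 MHz.
k=4: 59.5 MHz, 68.5 MHz.
Within [20 MHz, 49.5 MHz]: 20.5 MHz, 27.5 MHz, 36.5 MHz, 43.5 MHz.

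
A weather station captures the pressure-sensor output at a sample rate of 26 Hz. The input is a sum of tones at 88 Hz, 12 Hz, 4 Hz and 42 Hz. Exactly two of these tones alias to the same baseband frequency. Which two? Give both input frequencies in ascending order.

fs/2 = 13 Hz.
88 Hz mod fs = 10 Hz.
10 Hz ≤ fs/2 = 13 Hz, appears at 10 Hz.
12 Hz ≤ fs/2 = 13 Hz, passes unchanged.
4 Hz ≤ fs/2 = 13 Hz, passes unchanged.
42 Hz mod fs = 16 Hz.
16 Hz > fs/2 = 13 Hz, folds to fs − 16 Hz = 10 Hz.
42 Hz and 88 Hz both map to 10 Hz.

42 Hz, 88 Hz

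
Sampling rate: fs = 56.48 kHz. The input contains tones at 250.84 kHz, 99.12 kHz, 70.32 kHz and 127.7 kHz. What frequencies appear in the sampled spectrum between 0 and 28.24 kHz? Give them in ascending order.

fs/2 = 28.24 kHz.
250.84 kHz mod fs = 24.92 kHz.
24.92 kHz ≤ fs/2 = 28.24 kHz, appears at 24.92 kHz.
99.12 kHz mod fs = 42.64 kHz.
42.64 kHz > fs/2 = 28.24 kHz, folds to fs − 42.64 kHz = 13.84 kHz.
70.32 kHz mod fs = 13.84 kHz.
13.84 kHz ≤ fs/2 = 28.24 kHz, appears at 13.84 kHz.
127.7 kHz mod fs = 14.74 kHz.
14.74 kHz ≤ fs/2 = 28.24 kHz, appears at 14.74 kHz.
Distinct values: {13.84 kHz, 14.74 kHz, 24.92 kHz}.

13.84 kHz, 14.74 kHz, 24.92 kHz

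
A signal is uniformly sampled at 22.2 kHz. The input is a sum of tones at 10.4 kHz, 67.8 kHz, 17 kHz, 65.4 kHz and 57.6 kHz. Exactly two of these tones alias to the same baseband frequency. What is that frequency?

fs/2 = 11.1 kHz.
10.4 kHz ≤ fs/2 = 11.1 kHz, passes unchanged.
67.8 kHz mod fs = 1.2 kHz.
1.2 kHz ≤ fs/2 = 11.1 kHz, appears at 1.2 kHz.
17 kHz > fs/2 = 11.1 kHz, folds to fs − 17 kHz = 5.2 kHz.
65.4 kHz mod fs = 21 kHz.
21 kHz > fs/2 = 11.1 kHz, folds to fs − 21 kHz = 1.2 kHz.
57.6 kHz mod fs = 13.2 kHz.
13.2 kHz > fs/2 = 11.1 kHz, folds to fs − 13.2 kHz = 9 kHz.
65.4 kHz and 67.8 kHz both map to 1.2 kHz.

1.2 kHz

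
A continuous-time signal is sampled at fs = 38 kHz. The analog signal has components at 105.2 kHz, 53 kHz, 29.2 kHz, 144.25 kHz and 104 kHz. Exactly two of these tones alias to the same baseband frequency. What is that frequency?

8.8 kHz

fs/2 = 19 kHz.
105.2 kHz mod fs = 29.2 kHz.
29.2 kHz > fs/2 = 19 kHz, folds to fs − 29.2 kHz = 8.8 kHz.
53 kHz mod fs = 15 kHz.
15 kHz ≤ fs/2 = 19 kHz, appears at 15 kHz.
29.2 kHz > fs/2 = 19 kHz, folds to fs − 29.2 kHz = 8.8 kHz.
144.25 kHz mod fs = 30.25 kHz.
30.25 kHz > fs/2 = 19 kHz, folds to fs − 30.25 kHz = 7.75 kHz.
104 kHz mod fs = 28 kHz.
28 kHz > fs/2 = 19 kHz, folds to fs − 28 kHz = 10 kHz.
29.2 kHz and 105.2 kHz both map to 8.8 kHz.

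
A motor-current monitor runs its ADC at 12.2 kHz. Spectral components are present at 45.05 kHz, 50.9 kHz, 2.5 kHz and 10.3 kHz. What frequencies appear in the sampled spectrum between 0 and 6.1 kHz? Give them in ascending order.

1.9 kHz, 2.1 kHz, 2.5 kHz, 3.75 kHz

fs/2 = 6.1 kHz.
45.05 kHz mod fs = 8.45 kHz.
8.45 kHz > fs/2 = 6.1 kHz, folds to fs − 8.45 kHz = 3.75 kHz.
50.9 kHz mod fs = 2.1 kHz.
2.1 kHz ≤ fs/2 = 6.1 kHz, appears at 2.1 kHz.
2.5 kHz ≤ fs/2 = 6.1 kHz, passes unchanged.
10.3 kHz > fs/2 = 6.1 kHz, folds to fs − 10.3 kHz = 1.9 kHz.
Distinct values: {1.9 kHz, 2.1 kHz, 2.5 kHz, 3.75 kHz}.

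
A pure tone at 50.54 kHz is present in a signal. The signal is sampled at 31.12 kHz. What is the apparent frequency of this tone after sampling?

50.54 kHz mod fs = 19.42 kHz.
19.42 kHz > fs/2 = 15.56 kHz, folds to fs − 19.42 kHz = 11.7 kHz.

11.7 kHz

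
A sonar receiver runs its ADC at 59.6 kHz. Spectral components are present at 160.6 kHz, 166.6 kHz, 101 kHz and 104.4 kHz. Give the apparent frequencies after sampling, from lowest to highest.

fs/2 = 29.8 kHz.
160.6 kHz mod fs = 41.4 kHz.
41.4 kHz > fs/2 = 29.8 kHz, folds to fs − 41.4 kHz = 18.2 kHz.
166.6 kHz mod fs = 47.4 kHz.
47.4 kHz > fs/2 = 29.8 kHz, folds to fs − 47.4 kHz = 12.2 kHz.
101 kHz mod fs = 41.4 kHz.
41.4 kHz > fs/2 = 29.8 kHz, folds to fs − 41.4 kHz = 18.2 kHz.
104.4 kHz mod fs = 44.8 kHz.
44.8 kHz > fs/2 = 29.8 kHz, folds to fs − 44.8 kHz = 14.8 kHz.
Distinct values: {12.2 kHz, 14.8 kHz, 18.2 kHz}.

12.2 kHz, 14.8 kHz, 18.2 kHz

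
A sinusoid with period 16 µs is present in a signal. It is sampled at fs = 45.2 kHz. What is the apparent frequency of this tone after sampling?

T = 16 µs → f = 1/T = 62.5 kHz.
62.5 kHz mod fs = 17.3 kHz.
17.3 kHz ≤ fs/2 = 22.6 kHz, appears at 17.3 kHz.

17.3 kHz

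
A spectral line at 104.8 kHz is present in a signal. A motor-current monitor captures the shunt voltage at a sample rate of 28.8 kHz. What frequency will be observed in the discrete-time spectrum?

10.4 kHz

104.8 kHz mod fs = 18.4 kHz.
18.4 kHz > fs/2 = 14.4 kHz, folds to fs − 18.4 kHz = 10.4 kHz.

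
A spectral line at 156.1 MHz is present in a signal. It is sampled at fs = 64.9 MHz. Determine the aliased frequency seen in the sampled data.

156.1 MHz mod fs = 26.3 MHz.
26.3 MHz ≤ fs/2 = 32.45 MHz, appears at 26.3 MHz.

26.3 MHz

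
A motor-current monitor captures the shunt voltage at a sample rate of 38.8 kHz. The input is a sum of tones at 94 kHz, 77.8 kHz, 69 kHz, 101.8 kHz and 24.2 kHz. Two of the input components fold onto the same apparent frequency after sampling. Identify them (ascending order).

fs/2 = 19.4 kHz.
94 kHz mod fs = 16.4 kHz.
16.4 kHz ≤ fs/2 = 19.4 kHz, appears at 16.4 kHz.
77.8 kHz mod fs = 0.2 kHz.
0.2 kHz ≤ fs/2 = 19.4 kHz, appears at 0.2 kHz.
69 kHz mod fs = 30.2 kHz.
30.2 kHz > fs/2 = 19.4 kHz, folds to fs − 30.2 kHz = 8.6 kHz.
101.8 kHz mod fs = 24.2 kHz.
24.2 kHz > fs/2 = 19.4 kHz, folds to fs − 24.2 kHz = 14.6 kHz.
24.2 kHz > fs/2 = 19.4 kHz, folds to fs − 24.2 kHz = 14.6 kHz.
24.2 kHz and 101.8 kHz both map to 14.6 kHz.

24.2 kHz, 101.8 kHz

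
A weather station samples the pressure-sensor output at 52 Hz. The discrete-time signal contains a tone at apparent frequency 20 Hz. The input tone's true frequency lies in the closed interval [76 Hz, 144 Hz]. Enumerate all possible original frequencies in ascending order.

84 Hz, 124 Hz, 136 Hz

Frequencies that alias to 20 Hz are k·fs ± 20 Hz for integer k ≥ 0.
k=0: 20 Hz.
k=1: 32 Hz, 72 Hz.
k=2: 84 Hz, 124 Hz.
k=3: 136 Hz, 176 Hz.
k=4: 188 Hz, 228 Hz.
Within [76 Hz, 144 Hz]: 84 Hz, 124 Hz, 136 Hz.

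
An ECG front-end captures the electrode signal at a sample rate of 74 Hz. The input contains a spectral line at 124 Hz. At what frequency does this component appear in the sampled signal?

24 Hz

124 Hz mod fs = 50 Hz.
50 Hz > fs/2 = 37 Hz, folds to fs − 50 Hz = 24 Hz.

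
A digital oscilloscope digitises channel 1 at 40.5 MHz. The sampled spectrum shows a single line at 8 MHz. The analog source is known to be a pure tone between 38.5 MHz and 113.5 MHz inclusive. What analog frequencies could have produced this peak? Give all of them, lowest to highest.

48.5 MHz, 73 MHz, 89 MHz, 113.5 MHz

Frequencies that alias to 8 MHz are k·fs ± 8 MHz for integer k ≥ 0.
k=0: 8 MHz.
k=1: 32.5 MHz, 48.5 MHz.
k=2: 73 MHz, 89 MHz.
k=3: 113.5 MHz, 129.5 MHz.
k=4: 154 MHz, 170 MHz.
Within [38.5 MHz, 113.5 MHz]: 48.5 MHz, 73 MHz, 89 MHz, 113.5 MHz.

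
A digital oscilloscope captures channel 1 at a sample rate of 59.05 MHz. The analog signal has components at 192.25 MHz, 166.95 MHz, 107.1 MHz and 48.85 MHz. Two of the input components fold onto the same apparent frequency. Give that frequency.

fs/2 = 29.525 MHz.
192.25 MHz mod fs = 15.1 MHz.
15.1 MHz ≤ fs/2 = 29.525 MHz, appears at 15.1 MHz.
166.95 MHz mod fs = 48.85 MHz.
48.85 MHz > fs/2 = 29.525 MHz, folds to fs − 48.85 MHz = 10.2 MHz.
107.1 MHz mod fs = 48.05 MHz.
48.05 MHz > fs/2 = 29.525 MHz, folds to fs − 48.05 MHz = 11 MHz.
48.85 MHz > fs/2 = 29.525 MHz, folds to fs − 48.85 MHz = 10.2 MHz.
48.85 MHz and 166.95 MHz both map to 10.2 MHz.

10.2 MHz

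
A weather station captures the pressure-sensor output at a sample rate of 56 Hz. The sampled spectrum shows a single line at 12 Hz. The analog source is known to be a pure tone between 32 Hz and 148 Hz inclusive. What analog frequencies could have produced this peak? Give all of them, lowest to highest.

Frequencies that alias to 12 Hz are k·fs ± 12 Hz for integer k ≥ 0.
k=0: 12 Hz.
k=1: 44 Hz, 68 Hz.
k=2: 100 Hz, 124 Hz.
k=3: 156 Hz, 180 Hz.
Within [32 Hz, 148 Hz]: 44 Hz, 68 Hz, 100 Hz, 124 Hz.

44 Hz, 68 Hz, 100 Hz, 124 Hz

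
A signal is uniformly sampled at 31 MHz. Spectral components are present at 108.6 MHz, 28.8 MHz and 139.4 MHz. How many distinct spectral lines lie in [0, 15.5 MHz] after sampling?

fs/2 = 15.5 MHz.
108.6 MHz mod fs = 15.6 MHz.
15.6 MHz > fs/2 = 15.5 MHz, folds to fs − 15.6 MHz = 15.4 MHz.
28.8 MHz > fs/2 = 15.5 MHz, folds to fs − 28.8 MHz = 2.2 MHz.
139.4 MHz mod fs = 15.4 MHz.
15.4 MHz ≤ fs/2 = 15.5 MHz, appears at 15.4 MHz.
Distinct values: {2.2 MHz, 15.4 MHz} → 2.

2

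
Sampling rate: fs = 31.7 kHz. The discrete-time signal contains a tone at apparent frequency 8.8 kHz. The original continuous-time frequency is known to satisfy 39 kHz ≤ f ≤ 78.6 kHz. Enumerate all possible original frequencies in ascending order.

40.5 kHz, 54.6 kHz, 72.2 kHz

Frequencies that alias to 8.8 kHz are k·fs ± 8.8 kHz for integer k ≥ 0.
k=0: 8.8 kHz.
k=1: 22.9 kHz, 40.5 kHz.
k=2: 54.6 kHz, 72.2 kHz.
k=3: 86.3 kHz, 103.9 kHz.
Within [39 kHz, 78.6 kHz]: 40.5 kHz, 54.6 kHz, 72.2 kHz.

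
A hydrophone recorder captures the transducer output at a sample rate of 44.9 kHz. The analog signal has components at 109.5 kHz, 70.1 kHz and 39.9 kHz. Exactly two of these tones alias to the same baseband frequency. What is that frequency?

fs/2 = 22.45 kHz.
109.5 kHz mod fs = 19.7 kHz.
19.7 kHz ≤ fs/2 = 22.45 kHz, appears at 19.7 kHz.
70.1 kHz mod fs = 25.2 kHz.
25.2 kHz > fs/2 = 22.45 kHz, folds to fs − 25.2 kHz = 19.7 kHz.
39.9 kHz > fs/2 = 22.45 kHz, folds to fs − 39.9 kHz = 5 kHz.
70.1 kHz and 109.5 kHz both map to 19.7 kHz.

19.7 kHz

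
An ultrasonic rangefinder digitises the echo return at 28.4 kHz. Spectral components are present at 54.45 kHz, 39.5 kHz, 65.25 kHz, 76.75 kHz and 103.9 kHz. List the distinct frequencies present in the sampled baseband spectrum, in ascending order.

fs/2 = 14.2 kHz.
54.45 kHz mod fs = 26.05 kHz.
26.05 kHz > fs/2 = 14.2 kHz, folds to fs − 26.05 kHz = 2.35 kHz.
39.5 kHz mod fs = 11.1 kHz.
11.1 kHz ≤ fs/2 = 14.2 kHz, appears at 11.1 kHz.
65.25 kHz mod fs = 8.45 kHz.
8.45 kHz ≤ fs/2 = 14.2 kHz, appears at 8.45 kHz.
76.75 kHz mod fs = 19.95 kHz.
19.95 kHz > fs/2 = 14.2 kHz, folds to fs − 19.95 kHz = 8.45 kHz.
103.9 kHz mod fs = 18.7 kHz.
18.7 kHz > fs/2 = 14.2 kHz, folds to fs − 18.7 kHz = 9.7 kHz.
Distinct values: {2.35 kHz, 8.45 kHz, 9.7 kHz, 11.1 kHz}.

2.35 kHz, 8.45 kHz, 9.7 kHz, 11.1 kHz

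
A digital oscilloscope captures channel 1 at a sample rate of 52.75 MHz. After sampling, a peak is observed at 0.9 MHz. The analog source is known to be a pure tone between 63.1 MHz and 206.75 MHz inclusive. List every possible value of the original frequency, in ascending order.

Frequencies that alias to 0.9 MHz are k·fs ± 0.9 MHz for integer k ≥ 0.
k=0: 0.9 MHz.
k=1: 51.85 MHz, 53.65 MHz.
k=2: 104.6 MHz, 106.4 MHz.
k=3: 157.35 MHz, 159.15 MHz.
k=4: 210.1 MHz, 211.9 MHz.
Within [63.1 MHz, 206.75 MHz]: 104.6 MHz, 106.4 MHz, 157.35 MHz, 159.15 MHz.

104.6 MHz, 106.4 MHz, 157.35 MHz, 159.15 MHz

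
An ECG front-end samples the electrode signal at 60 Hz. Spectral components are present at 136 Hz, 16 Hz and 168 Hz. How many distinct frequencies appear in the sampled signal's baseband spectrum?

fs/2 = 30 Hz.
136 Hz mod fs = 16 Hz.
16 Hz ≤ fs/2 = 30 Hz, appears at 16 Hz.
16 Hz ≤ fs/2 = 30 Hz, passes unchanged.
168 Hz mod fs = 48 Hz.
48 Hz > fs/2 = 30 Hz, folds to fs − 48 Hz = 12 Hz.
Distinct values: {12 Hz, 16 Hz} → 2.

2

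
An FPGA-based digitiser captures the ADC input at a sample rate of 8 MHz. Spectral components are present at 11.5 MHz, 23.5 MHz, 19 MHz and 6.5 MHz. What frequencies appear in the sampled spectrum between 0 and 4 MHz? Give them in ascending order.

0.5 MHz, 1.5 MHz, 3 MHz, 3.5 MHz

fs/2 = 4 MHz.
11.5 MHz mod fs = 3.5 MHz.
3.5 MHz ≤ fs/2 = 4 MHz, appears at 3.5 MHz.
23.5 MHz mod fs = 7.5 MHz.
7.5 MHz > fs/2 = 4 MHz, folds to fs − 7.5 MHz = 0.5 MHz.
19 MHz mod fs = 3 MHz.
3 MHz ≤ fs/2 = 4 MHz, appears at 3 MHz.
6.5 MHz > fs/2 = 4 MHz, folds to fs − 6.5 MHz = 1.5 MHz.
Distinct values: {0.5 MHz, 1.5 MHz, 3 MHz, 3.5 MHz}.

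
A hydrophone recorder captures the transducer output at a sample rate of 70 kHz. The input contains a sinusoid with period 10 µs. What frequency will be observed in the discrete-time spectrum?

T = 10 µs → f = 1/T = 100 kHz.
100 kHz mod fs = 30 kHz.
30 kHz ≤ fs/2 = 35 kHz, appears at 30 kHz.

30 kHz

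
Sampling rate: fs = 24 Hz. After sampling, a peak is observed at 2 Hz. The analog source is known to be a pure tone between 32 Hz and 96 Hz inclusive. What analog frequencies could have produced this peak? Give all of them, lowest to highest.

Frequencies that alias to 2 Hz are k·fs ± 2 Hz for integer k ≥ 0.
k=0: 2 Hz.
k=1: 22 Hz, 26 Hz.
k=2: 46 Hz, 50 Hz.
k=3: 70 Hz, 74 Hz.
k=4: 94 Hz, 98 Hz.
k=5: 118 Hz, 122 Hz.
Within [32 Hz, 96 Hz]: 46 Hz, 50 Hz, 70 Hz, 74 Hz, 94 Hz.

46 Hz, 50 Hz, 70 Hz, 74 Hz, 94 Hz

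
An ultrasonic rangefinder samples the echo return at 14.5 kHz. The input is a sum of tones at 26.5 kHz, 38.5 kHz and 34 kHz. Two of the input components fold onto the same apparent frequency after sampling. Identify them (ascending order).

34 kHz, 38.5 kHz

fs/2 = 7.25 kHz.
26.5 kHz mod fs = 12 kHz.
12 kHz > fs/2 = 7.25 kHz, folds to fs − 12 kHz = 2.5 kHz.
38.5 kHz mod fs = 9.5 kHz.
9.5 kHz > fs/2 = 7.25 kHz, folds to fs − 9.5 kHz = 5 kHz.
34 kHz mod fs = 5 kHz.
5 kHz ≤ fs/2 = 7.25 kHz, appears at 5 kHz.
34 kHz and 38.5 kHz both map to 5 kHz.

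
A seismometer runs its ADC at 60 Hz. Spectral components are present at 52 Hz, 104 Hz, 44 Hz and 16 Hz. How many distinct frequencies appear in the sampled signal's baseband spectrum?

fs/2 = 30 Hz.
52 Hz > fs/2 = 30 Hz, folds to fs − 52 Hz = 8 Hz.
104 Hz mod fs = 44 Hz.
44 Hz > fs/2 = 30 Hz, folds to fs − 44 Hz = 16 Hz.
44 Hz > fs/2 = 30 Hz, folds to fs − 44 Hz = 16 Hz.
16 Hz ≤ fs/2 = 30 Hz, passes unchanged.
Distinct values: {8 Hz, 16 Hz} → 2.

2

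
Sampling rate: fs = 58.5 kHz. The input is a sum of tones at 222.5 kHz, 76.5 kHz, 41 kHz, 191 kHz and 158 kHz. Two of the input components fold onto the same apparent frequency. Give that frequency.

17.5 kHz

fs/2 = 29.25 kHz.
222.5 kHz mod fs = 47 kHz.
47 kHz > fs/2 = 29.25 kHz, folds to fs − 47 kHz = 11.5 kHz.
76.5 kHz mod fs = 18 kHz.
18 kHz ≤ fs/2 = 29.25 kHz, appears at 18 kHz.
41 kHz > fs/2 = 29.25 kHz, folds to fs − 41 kHz = 17.5 kHz.
191 kHz mod fs = 15.5 kHz.
15.5 kHz ≤ fs/2 = 29.25 kHz, appears at 15.5 kHz.
158 kHz mod fs = 41 kHz.
41 kHz > fs/2 = 29.25 kHz, folds to fs − 41 kHz = 17.5 kHz.
41 kHz and 158 kHz both map to 17.5 kHz.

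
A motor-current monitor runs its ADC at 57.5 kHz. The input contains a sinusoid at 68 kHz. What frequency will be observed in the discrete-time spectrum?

68 kHz mod fs = 10.5 kHz.
10.5 kHz ≤ fs/2 = 28.75 kHz, appears at 10.5 kHz.

10.5 kHz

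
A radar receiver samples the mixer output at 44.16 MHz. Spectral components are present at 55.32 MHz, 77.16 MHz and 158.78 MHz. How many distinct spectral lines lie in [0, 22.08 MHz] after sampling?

2

fs/2 = 22.08 MHz.
55.32 MHz mod fs = 11.16 MHz.
11.16 MHz ≤ fs/2 = 22.08 MHz, appears at 11.16 MHz.
77.16 MHz mod fs = 33 MHz.
33 MHz > fs/2 = 22.08 MHz, folds to fs − 33 MHz = 11.16 MHz.
158.78 MHz mod fs = 26.3 MHz.
26.3 MHz > fs/2 = 22.08 MHz, folds to fs − 26.3 MHz = 17.86 MHz.
Distinct values: {11.16 MHz, 17.86 MHz} → 2.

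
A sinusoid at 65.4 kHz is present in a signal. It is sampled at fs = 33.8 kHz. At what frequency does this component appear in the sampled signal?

2.2 kHz

65.4 kHz mod fs = 31.6 kHz.
31.6 kHz > fs/2 = 16.9 kHz, folds to fs − 31.6 kHz = 2.2 kHz.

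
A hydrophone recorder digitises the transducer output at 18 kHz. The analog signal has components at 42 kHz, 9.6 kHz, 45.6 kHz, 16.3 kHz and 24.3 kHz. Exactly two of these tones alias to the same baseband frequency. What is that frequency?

8.4 kHz

fs/2 = 9 kHz.
42 kHz mod fs = 6 kHz.
6 kHz ≤ fs/2 = 9 kHz, appears at 6 kHz.
9.6 kHz > fs/2 = 9 kHz, folds to fs − 9.6 kHz = 8.4 kHz.
45.6 kHz mod fs = 9.6 kHz.
9.6 kHz > fs/2 = 9 kHz, folds to fs − 9.6 kHz = 8.4 kHz.
16.3 kHz > fs/2 = 9 kHz, folds to fs − 16.3 kHz = 1.7 kHz.
24.3 kHz mod fs = 6.3 kHz.
6.3 kHz ≤ fs/2 = 9 kHz, appears at 6.3 kHz.
9.6 kHz and 45.6 kHz both map to 8.4 kHz.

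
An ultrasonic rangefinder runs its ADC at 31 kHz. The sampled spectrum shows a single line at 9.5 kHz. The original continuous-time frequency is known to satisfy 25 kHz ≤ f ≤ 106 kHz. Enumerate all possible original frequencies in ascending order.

Frequencies that alias to 9.5 kHz are k·fs ± 9.5 kHz for integer k ≥ 0.
k=0: 9.5 kHz.
k=1: 21.5 kHz, 40.5 kHz.
k=2: 52.5 kHz, 71.5 kHz.
k=3: 83.5 kHz, 102.5 kHz.
k=4: 114.5 kHz, 133.5 kHz.
Within [25 kHz, 106 kHz]: 40.5 kHz, 52.5 kHz, 71.5 kHz, 83.5 kHz, 102.5 kHz.

40.5 kHz, 52.5 kHz, 71.5 kHz, 83.5 kHz, 102.5 kHz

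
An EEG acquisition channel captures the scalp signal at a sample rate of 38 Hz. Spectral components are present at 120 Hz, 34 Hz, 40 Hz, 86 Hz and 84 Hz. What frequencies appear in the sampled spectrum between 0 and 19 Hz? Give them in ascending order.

2 Hz, 4 Hz, 6 Hz, 8 Hz, 10 Hz

fs/2 = 19 Hz.
120 Hz mod fs = 6 Hz.
6 Hz ≤ fs/2 = 19 Hz, appears at 6 Hz.
34 Hz > fs/2 = 19 Hz, folds to fs − 34 Hz = 4 Hz.
40 Hz mod fs = 2 Hz.
2 Hz ≤ fs/2 = 19 Hz, appears at 2 Hz.
86 Hz mod fs = 10 Hz.
10 Hz ≤ fs/2 = 19 Hz, appears at 10 Hz.
84 Hz mod fs = 8 Hz.
8 Hz ≤ fs/2 = 19 Hz, appears at 8 Hz.
Distinct values: {2 Hz, 4 Hz, 6 Hz, 8 Hz, 10 Hz}.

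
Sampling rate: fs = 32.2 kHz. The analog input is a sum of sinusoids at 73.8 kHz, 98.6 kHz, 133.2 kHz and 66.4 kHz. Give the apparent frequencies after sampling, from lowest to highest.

2 kHz, 4.4 kHz, 9.4 kHz

fs/2 = 16.1 kHz.
73.8 kHz mod fs = 9.4 kHz.
9.4 kHz ≤ fs/2 = 16.1 kHz, appears at 9.4 kHz.
98.6 kHz mod fs = 2 kHz.
2 kHz ≤ fs/2 = 16.1 kHz, appears at 2 kHz.
133.2 kHz mod fs = 4.4 kHz.
4.4 kHz ≤ fs/2 = 16.1 kHz, appears at 4.4 kHz.
66.4 kHz mod fs = 2 kHz.
2 kHz ≤ fs/2 = 16.1 kHz, appears at 2 kHz.
Distinct values: {2 kHz, 4.4 kHz, 9.4 kHz}.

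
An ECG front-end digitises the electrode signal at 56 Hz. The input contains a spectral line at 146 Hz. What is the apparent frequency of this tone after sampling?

22 Hz

146 Hz mod fs = 34 Hz.
34 Hz > fs/2 = 28 Hz, folds to fs − 34 Hz = 22 Hz.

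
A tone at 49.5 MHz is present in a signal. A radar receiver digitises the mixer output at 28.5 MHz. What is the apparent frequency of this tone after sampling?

49.5 MHz mod fs = 21 MHz.
21 MHz > fs/2 = 14.25 MHz, folds to fs − 21 MHz = 7.5 MHz.

7.5 MHz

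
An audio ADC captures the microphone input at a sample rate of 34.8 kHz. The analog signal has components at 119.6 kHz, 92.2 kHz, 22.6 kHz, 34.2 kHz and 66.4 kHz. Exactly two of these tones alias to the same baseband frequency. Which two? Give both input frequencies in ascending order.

fs/2 = 17.4 kHz.
119.6 kHz mod fs = 15.2 kHz.
15.2 kHz ≤ fs/2 = 17.4 kHz, appears at 15.2 kHz.
92.2 kHz mod fs = 22.6 kHz.
22.6 kHz > fs/2 = 17.4 kHz, folds to fs − 22.6 kHz = 12.2 kHz.
22.6 kHz > fs/2 = 17.4 kHz, folds to fs − 22.6 kHz = 12.2 kHz.
34.2 kHz > fs/2 = 17.4 kHz, folds to fs − 34.2 kHz = 0.6 kHz.
66.4 kHz mod fs = 31.6 kHz.
31.6 kHz > fs/2 = 17.4 kHz, folds to fs − 31.6 kHz = 3.2 kHz.
22.6 kHz and 92.2 kHz both map to 12.2 kHz.

22.6 kHz, 92.2 kHz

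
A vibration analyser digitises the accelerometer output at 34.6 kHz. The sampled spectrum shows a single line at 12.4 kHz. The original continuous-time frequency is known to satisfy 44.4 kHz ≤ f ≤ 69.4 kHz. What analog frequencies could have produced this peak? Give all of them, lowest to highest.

Frequencies that alias to 12.4 kHz are k·fs ± 12.4 kHz for integer k ≥ 0.
k=0: 12.4 kHz.
k=1: 22.2 kHz, 47 kHz.
k=2: 56.8 kHz, 81.6 kHz.
k=3: 91.4 kHz, 116.2 kHz.
Within [44.4 kHz, 69.4 kHz]: 47 kHz, 56.8 kHz.

47 kHz, 56.8 kHz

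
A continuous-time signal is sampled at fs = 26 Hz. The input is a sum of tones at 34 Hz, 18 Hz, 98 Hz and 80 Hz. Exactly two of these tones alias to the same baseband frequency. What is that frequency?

8 Hz

fs/2 = 13 Hz.
34 Hz mod fs = 8 Hz.
8 Hz ≤ fs/2 = 13 Hz, appears at 8 Hz.
18 Hz > fs/2 = 13 Hz, folds to fs − 18 Hz = 8 Hz.
98 Hz mod fs = 20 Hz.
20 Hz > fs/2 = 13 Hz, folds to fs − 20 Hz = 6 Hz.
80 Hz mod fs = 2 Hz.
2 Hz ≤ fs/2 = 13 Hz, appears at 2 Hz.
18 Hz and 34 Hz both map to 8 Hz.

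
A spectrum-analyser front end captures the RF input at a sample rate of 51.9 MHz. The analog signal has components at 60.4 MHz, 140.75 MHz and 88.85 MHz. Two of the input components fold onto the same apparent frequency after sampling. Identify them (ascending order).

88.85 MHz, 140.75 MHz

fs/2 = 25.95 MHz.
60.4 MHz mod fs = 8.5 MHz.
8.5 MHz ≤ fs/2 = 25.95 MHz, appears at 8.5 MHz.
140.75 MHz mod fs = 36.95 MHz.
36.95 MHz > fs/2 = 25.95 MHz, folds to fs − 36.95 MHz = 14.95 MHz.
88.85 MHz mod fs = 36.95 MHz.
36.95 MHz > fs/2 = 25.95 MHz, folds to fs − 36.95 MHz = 14.95 MHz.
88.85 MHz and 140.75 MHz both map to 14.95 MHz.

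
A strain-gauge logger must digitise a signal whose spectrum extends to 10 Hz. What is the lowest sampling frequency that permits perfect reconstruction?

20 Hz

Nyquist rate = 2 × 10 Hz = 20 Hz.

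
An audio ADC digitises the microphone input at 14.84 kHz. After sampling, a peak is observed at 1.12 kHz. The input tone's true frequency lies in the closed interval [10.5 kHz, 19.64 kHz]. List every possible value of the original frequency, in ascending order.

Frequencies that alias to 1.12 kHz are k·fs ± 1.12 kHz for integer k ≥ 0.
k=0: 1.12 kHz.
k=1: 13.72 kHz, 15.96 kHz.
k=2: 28.56 kHz, 30.8 kHz.
Within [10.5 kHz, 19.64 kHz]: 13.72 kHz, 15.96 kHz.

13.72 kHz, 15.96 kHz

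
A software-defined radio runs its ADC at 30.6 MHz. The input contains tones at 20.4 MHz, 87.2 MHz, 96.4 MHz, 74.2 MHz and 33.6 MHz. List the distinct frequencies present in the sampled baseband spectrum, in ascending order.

3 MHz, 4.6 MHz, 10.2 MHz, 13 MHz

fs/2 = 15.3 MHz.
20.4 MHz > fs/2 = 15.3 MHz, folds to fs − 20.4 MHz = 10.2 MHz.
87.2 MHz mod fs = 26 MHz.
26 MHz > fs/2 = 15.3 MHz, folds to fs − 26 MHz = 4.6 MHz.
96.4 MHz mod fs = 4.6 MHz.
4.6 MHz ≤ fs/2 = 15.3 MHz, appears at 4.6 MHz.
74.2 MHz mod fs = 13 MHz.
13 MHz ≤ fs/2 = 15.3 MHz, appears at 13 MHz.
33.6 MHz mod fs = 3 MHz.
3 MHz ≤ fs/2 = 15.3 MHz, appears at 3 MHz.
Distinct values: {3 MHz, 4.6 MHz, 10.2 MHz, 13 MHz}.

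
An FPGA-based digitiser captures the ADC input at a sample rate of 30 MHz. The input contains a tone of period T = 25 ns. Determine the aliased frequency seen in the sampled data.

T = 25 ns → f = 1/T = 40 MHz.
40 MHz mod fs = 10 MHz.
10 MHz ≤ fs/2 = 15 MHz, appears at 10 MHz.

10 MHz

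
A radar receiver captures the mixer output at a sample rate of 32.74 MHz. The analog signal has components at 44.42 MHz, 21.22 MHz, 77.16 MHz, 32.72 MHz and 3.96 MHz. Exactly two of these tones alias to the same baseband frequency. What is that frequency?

fs/2 = 16.37 MHz.
44.42 MHz mod fs = 11.68 MHz.
11.68 MHz ≤ fs/2 = 16.37 MHz, appears at 11.68 MHz.
21.22 MHz > fs/2 = 16.37 MHz, folds to fs − 21.22 MHz = 11.52 MHz.
77.16 MHz mod fs = 11.68 MHz.
11.68 MHz ≤ fs/2 = 16.37 MHz, appears at 11.68 MHz.
32.72 MHz > fs/2 = 16.37 MHz, folds to fs − 32.72 MHz = 0.02 MHz.
3.96 MHz ≤ fs/2 = 16.37 MHz, passes unchanged.
44.42 MHz and 77.16 MHz both map to 11.68 MHz.

11.68 MHz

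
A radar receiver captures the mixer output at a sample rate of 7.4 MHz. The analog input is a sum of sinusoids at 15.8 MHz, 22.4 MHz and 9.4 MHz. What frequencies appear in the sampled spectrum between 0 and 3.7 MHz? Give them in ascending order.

0.2 MHz, 1 MHz, 2 MHz

fs/2 = 3.7 MHz.
15.8 MHz mod fs = 1 MHz.
1 MHz ≤ fs/2 = 3.7 MHz, appears at 1 MHz.
22.4 MHz mod fs = 0.2 MHz.
0.2 MHz ≤ fs/2 = 3.7 MHz, appears at 0.2 MHz.
9.4 MHz mod fs = 2 MHz.
2 MHz ≤ fs/2 = 3.7 MHz, appears at 2 MHz.
Distinct values: {0.2 MHz, 1 MHz, 2 MHz}.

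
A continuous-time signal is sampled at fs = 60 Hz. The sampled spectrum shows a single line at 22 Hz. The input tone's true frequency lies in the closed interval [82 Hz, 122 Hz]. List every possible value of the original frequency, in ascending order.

82 Hz, 98 Hz

Frequencies that alias to 22 Hz are k·fs ± 22 Hz for integer k ≥ 0.
k=0: 22 Hz.
k=1: 38 Hz, 82 Hz.
k=2: 98 Hz, 142 Hz.
k=3: 158 Hz, 202 Hz.
Within [82 Hz, 122 Hz]: 82 Hz, 98 Hz.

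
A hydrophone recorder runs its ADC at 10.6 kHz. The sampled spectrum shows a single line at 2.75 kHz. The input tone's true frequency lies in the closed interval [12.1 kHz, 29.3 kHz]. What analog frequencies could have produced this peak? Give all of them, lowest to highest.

13.35 kHz, 18.45 kHz, 23.95 kHz, 29.05 kHz

Frequencies that alias to 2.75 kHz are k·fs ± 2.75 kHz for integer k ≥ 0.
k=0: 2.75 kHz.
k=1: 7.85 kHz, 13.35 kHz.
k=2: 18.45 kHz, 23.95 kHz.
k=3: 29.05 kHz, 34.55 kHz.
k=4: 39.65 kHz, 45.15 kHz.
Within [12.1 kHz, 29.3 kHz]: 13.35 kHz, 18.45 kHz, 23.95 kHz, 29.05 kHz.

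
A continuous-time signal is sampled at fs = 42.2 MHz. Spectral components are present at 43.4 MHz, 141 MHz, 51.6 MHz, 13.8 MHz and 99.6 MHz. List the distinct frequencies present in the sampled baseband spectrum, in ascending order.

1.2 MHz, 9.4 MHz, 13.8 MHz, 14.4 MHz, 15.2 MHz

fs/2 = 21.1 MHz.
43.4 MHz mod fs = 1.2 MHz.
1.2 MHz ≤ fs/2 = 21.1 MHz, appears at 1.2 MHz.
141 MHz mod fs = 14.4 MHz.
14.4 MHz ≤ fs/2 = 21.1 MHz, appears at 14.4 MHz.
51.6 MHz mod fs = 9.4 MHz.
9.4 MHz ≤ fs/2 = 21.1 MHz, appears at 9.4 MHz.
13.8 MHz ≤ fs/2 = 21.1 MHz, passes unchanged.
99.6 MHz mod fs = 15.2 MHz.
15.2 MHz ≤ fs/2 = 21.1 MHz, appears at 15.2 MHz.
Distinct values: {1.2 MHz, 9.4 MHz, 13.8 MHz, 14.4 MHz, 15.2 MHz}.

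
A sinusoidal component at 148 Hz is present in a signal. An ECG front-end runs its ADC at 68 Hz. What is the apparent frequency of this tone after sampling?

12 Hz

148 Hz mod fs = 12 Hz.
12 Hz ≤ fs/2 = 34 Hz, appears at 12 Hz.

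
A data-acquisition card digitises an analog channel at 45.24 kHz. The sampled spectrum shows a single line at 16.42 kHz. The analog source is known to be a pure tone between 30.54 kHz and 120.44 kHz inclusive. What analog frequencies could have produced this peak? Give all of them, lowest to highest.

61.66 kHz, 74.06 kHz, 106.9 kHz, 119.3 kHz

Frequencies that alias to 16.42 kHz are k·fs ± 16.42 kHz for integer k ≥ 0.
k=0: 16.42 kHz.
k=1: 28.82 kHz, 61.66 kHz.
k=2: 74.06 kHz, 106.9 kHz.
k=3: 119.3 kHz, 152.14 kHz.
k=4: 164.54 kHz, 197.38 kHz.
Within [30.54 kHz, 120.44 kHz]: 61.66 kHz, 74.06 kHz, 106.9 kHz, 119.3 kHz.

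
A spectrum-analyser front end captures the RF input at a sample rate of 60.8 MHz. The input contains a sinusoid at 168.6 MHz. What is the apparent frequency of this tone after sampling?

168.6 MHz mod fs = 47 MHz.
47 MHz > fs/2 = 30.4 MHz, folds to fs − 47 MHz = 13.8 MHz.

13.8 MHz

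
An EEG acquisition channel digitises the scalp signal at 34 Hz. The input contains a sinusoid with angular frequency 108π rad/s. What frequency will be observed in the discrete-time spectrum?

ω = 108π rad/s → f = ω/(2π) = 54 Hz.
54 Hz mod fs = 20 Hz.
20 Hz > fs/2 = 17 Hz, folds to fs − 20 Hz = 14 Hz.

14 Hz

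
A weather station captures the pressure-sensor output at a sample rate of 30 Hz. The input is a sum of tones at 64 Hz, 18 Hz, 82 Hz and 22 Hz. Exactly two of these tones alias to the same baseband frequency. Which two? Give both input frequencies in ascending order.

22 Hz, 82 Hz

fs/2 = 15 Hz.
64 Hz mod fs = 4 Hz.
4 Hz ≤ fs/2 = 15 Hz, appears at 4 Hz.
18 Hz > fs/2 = 15 Hz, folds to fs − 18 Hz = 12 Hz.
82 Hz mod fs = 22 Hz.
22 Hz > fs/2 = 15 Hz, folds to fs − 22 Hz = 8 Hz.
22 Hz > fs/2 = 15 Hz, folds to fs − 22 Hz = 8 Hz.
22 Hz and 82 Hz both map to 8 Hz.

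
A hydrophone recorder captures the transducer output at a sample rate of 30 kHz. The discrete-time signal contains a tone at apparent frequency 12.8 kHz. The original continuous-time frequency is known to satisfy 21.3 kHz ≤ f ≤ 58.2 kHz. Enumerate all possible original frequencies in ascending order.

42.8 kHz, 47.2 kHz

Frequencies that alias to 12.8 kHz are k·fs ± 12.8 kHz for integer k ≥ 0.
k=0: 12.8 kHz.
k=1: 17.2 kHz, 42.8 kHz.
k=2: 47.2 kHz, 72.8 kHz.
k=3: 77.2 kHz, 102.8 kHz.
Within [21.3 kHz, 58.2 kHz]: 42.8 kHz, 47.2 kHz.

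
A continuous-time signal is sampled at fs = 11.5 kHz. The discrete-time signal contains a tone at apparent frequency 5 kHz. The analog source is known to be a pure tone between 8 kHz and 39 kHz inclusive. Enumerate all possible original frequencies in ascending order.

16.5 kHz, 18 kHz, 28 kHz, 29.5 kHz

Frequencies that alias to 5 kHz are k·fs ± 5 kHz for integer k ≥ 0.
k=0: 5 kHz.
k=1: 6.5 kHz, 16.5 kHz.
k=2: 18 kHz, 28 kHz.
k=3: 29.5 kHz, 39.5 kHz.
k=4: 41 kHz, 51 kHz.
Within [8 kHz, 39 kHz]: 16.5 kHz, 18 kHz, 28 kHz, 29.5 kHz.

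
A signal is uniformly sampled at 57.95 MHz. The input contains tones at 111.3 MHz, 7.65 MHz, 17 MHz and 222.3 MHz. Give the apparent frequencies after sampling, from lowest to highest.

fs/2 = 28.975 MHz.
111.3 MHz mod fs = 53.35 MHz.
53.35 MHz > fs/2 = 28.975 MHz, folds to fs − 53.35 MHz = 4.6 MHz.
7.65 MHz ≤ fs/2 = 28.975 MHz, passes unchanged.
17 MHz ≤ fs/2 = 28.975 MHz, passes unchanged.
222.3 MHz mod fs = 48.45 MHz.
48.45 MHz > fs/2 = 28.975 MHz, folds to fs − 48.45 MHz = 9.5 MHz.
Distinct values: {4.6 MHz, 7.65 MHz, 9.5 MHz, 17 MHz}.

4.6 MHz, 7.65 MHz, 9.5 MHz, 17 MHz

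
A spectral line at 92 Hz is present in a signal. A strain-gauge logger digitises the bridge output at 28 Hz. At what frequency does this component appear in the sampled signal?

8 Hz

92 Hz mod fs = 8 Hz.
8 Hz ≤ fs/2 = 14 Hz, appears at 8 Hz.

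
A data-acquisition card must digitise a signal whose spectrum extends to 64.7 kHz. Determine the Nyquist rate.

129.4 kHz

Nyquist rate = 2 × 64.7 kHz = 129.4 kHz.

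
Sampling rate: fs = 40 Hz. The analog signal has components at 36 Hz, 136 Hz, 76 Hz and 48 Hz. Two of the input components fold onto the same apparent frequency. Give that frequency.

4 Hz

fs/2 = 20 Hz.
36 Hz > fs/2 = 20 Hz, folds to fs − 36 Hz = 4 Hz.
136 Hz mod fs = 16 Hz.
16 Hz ≤ fs/2 = 20 Hz, appears at 16 Hz.
76 Hz mod fs = 36 Hz.
36 Hz > fs/2 = 20 Hz, folds to fs − 36 Hz = 4 Hz.
48 Hz mod fs = 8 Hz.
8 Hz ≤ fs/2 = 20 Hz, appears at 8 Hz.
36 Hz and 76 Hz both map to 4 Hz.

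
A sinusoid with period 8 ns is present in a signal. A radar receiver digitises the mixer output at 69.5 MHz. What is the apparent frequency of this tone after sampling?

14 MHz

T = 8 ns → f = 1/T = 125 MHz.
125 MHz mod fs = 55.5 MHz.
55.5 MHz > fs/2 = 34.75 MHz, folds to fs − 55.5 MHz = 14 MHz.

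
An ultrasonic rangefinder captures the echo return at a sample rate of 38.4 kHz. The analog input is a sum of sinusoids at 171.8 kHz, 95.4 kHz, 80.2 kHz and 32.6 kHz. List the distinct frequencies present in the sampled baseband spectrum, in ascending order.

fs/2 = 19.2 kHz.
171.8 kHz mod fs = 18.2 kHz.
18.2 kHz ≤ fs/2 = 19.2 kHz, appears at 18.2 kHz.
95.4 kHz mod fs = 18.6 kHz.
18.6 kHz ≤ fs/2 = 19.2 kHz, appears at 18.6 kHz.
80.2 kHz mod fs = 3.4 kHz.
3.4 kHz ≤ fs/2 = 19.2 kHz, appears at 3.4 kHz.
32.6 kHz > fs/2 = 19.2 kHz, folds to fs − 32.6 kHz = 5.8 kHz.
Distinct values: {3.4 kHz, 5.8 kHz, 18.2 kHz, 18.6 kHz}.

3.4 kHz, 5.8 kHz, 18.2 kHz, 18.6 kHz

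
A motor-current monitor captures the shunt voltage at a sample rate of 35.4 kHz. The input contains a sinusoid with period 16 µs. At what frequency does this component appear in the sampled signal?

8.3 kHz

T = 16 µs → f = 1/T = 62.5 kHz.
62.5 kHz mod fs = 27.1 kHz.
27.1 kHz > fs/2 = 17.7 kHz, folds to fs − 27.1 kHz = 8.3 kHz.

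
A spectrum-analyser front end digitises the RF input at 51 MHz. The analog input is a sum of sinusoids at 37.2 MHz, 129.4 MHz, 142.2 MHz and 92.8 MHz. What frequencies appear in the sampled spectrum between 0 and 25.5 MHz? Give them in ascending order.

fs/2 = 25.5 MHz.
37.2 MHz > fs/2 = 25.5 MHz, folds to fs − 37.2 MHz = 13.8 MHz.
129.4 MHz mod fs = 27.4 MHz.
27.4 MHz > fs/2 = 25.5 MHz, folds to fs − 27.4 MHz = 23.6 MHz.
142.2 MHz mod fs = 40.2 MHz.
40.2 MHz > fs/2 = 25.5 MHz, folds to fs − 40.2 MHz = 10.8 MHz.
92.8 MHz mod fs = 41.8 MHz.
41.8 MHz > fs/2 = 25.5 MHz, folds to fs − 41.8 MHz = 9.2 MHz.
Distinct values: {9.2 MHz, 10.8 MHz, 13.8 MHz, 23.6 MHz}.

9.2 MHz, 10.8 MHz, 13.8 MHz, 23.6 MHz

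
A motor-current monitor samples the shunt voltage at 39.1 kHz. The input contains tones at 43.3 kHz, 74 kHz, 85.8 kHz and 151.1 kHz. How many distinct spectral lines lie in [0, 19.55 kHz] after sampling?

3

fs/2 = 19.55 kHz.
43.3 kHz mod fs = 4.2 kHz.
4.2 kHz ≤ fs/2 = 19.55 kHz, appears at 4.2 kHz.
74 kHz mod fs = 34.9 kHz.
34.9 kHz > fs/2 = 19.55 kHz, folds to fs − 34.9 kHz = 4.2 kHz.
85.8 kHz mod fs = 7.6 kHz.
7.6 kHz ≤ fs/2 = 19.55 kHz, appears at 7.6 kHz.
151.1 kHz mod fs = 33.8 kHz.
33.8 kHz > fs/2 = 19.55 kHz, folds to fs − 33.8 kHz = 5.3 kHz.
Distinct values: {4.2 kHz, 5.3 kHz, 7.6 kHz} → 3.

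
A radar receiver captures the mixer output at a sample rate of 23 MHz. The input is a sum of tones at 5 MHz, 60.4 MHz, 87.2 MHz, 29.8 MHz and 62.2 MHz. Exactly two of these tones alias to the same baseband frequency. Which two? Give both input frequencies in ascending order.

29.8 MHz, 62.2 MHz

fs/2 = 11.5 MHz.
5 MHz ≤ fs/2 = 11.5 MHz, passes unchanged.
60.4 MHz mod fs = 14.4 MHz.
14.4 MHz > fs/2 = 11.5 MHz, folds to fs − 14.4 MHz = 8.6 MHz.
87.2 MHz mod fs = 18.2 MHz.
18.2 MHz > fs/2 = 11.5 MHz, folds to fs − 18.2 MHz = 4.8 MHz.
29.8 MHz mod fs = 6.8 MHz.
6.8 MHz ≤ fs/2 = 11.5 MHz, appears at 6.8 MHz.
62.2 MHz mod fs = 16.2 MHz.
16.2 MHz > fs/2 = 11.5 MHz, folds to fs − 16.2 MHz = 6.8 MHz.
29.8 MHz and 62.2 MHz both map to 6.8 MHz.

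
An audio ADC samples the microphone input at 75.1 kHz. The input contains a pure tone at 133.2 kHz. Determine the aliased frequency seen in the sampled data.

133.2 kHz mod fs = 58.1 kHz.
58.1 kHz > fs/2 = 37.55 kHz, folds to fs − 58.1 kHz = 17 kHz.

17 kHz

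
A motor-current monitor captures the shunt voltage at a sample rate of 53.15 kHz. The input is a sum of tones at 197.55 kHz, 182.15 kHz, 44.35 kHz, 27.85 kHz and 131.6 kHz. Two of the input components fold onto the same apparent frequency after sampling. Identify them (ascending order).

fs/2 = 26.575 kHz.
197.55 kHz mod fs = 38.1 kHz.
38.1 kHz > fs/2 = 26.575 kHz, folds to fs − 38.1 kHz = 15.05 kHz.
182.15 kHz mod fs = 22.7 kHz.
22.7 kHz ≤ fs/2 = 26.575 kHz, appears at 22.7 kHz.
44.35 kHz > fs/2 = 26.575 kHz, folds to fs − 44.35 kHz = 8.8 kHz.
27.85 kHz > fs/2 = 26.575 kHz, folds to fs − 27.85 kHz = 25.3 kHz.
131.6 kHz mod fs = 25.3 kHz.
25.3 kHz ≤ fs/2 = 26.575 kHz, appears at 25.3 kHz.
27.85 kHz and 131.6 kHz both map to 25.3 kHz.

27.85 kHz, 131.6 kHz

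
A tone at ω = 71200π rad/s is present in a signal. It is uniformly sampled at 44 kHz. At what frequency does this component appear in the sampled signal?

ω = 71200π rad/s → f = ω/(2π) = 35600 Hz = 35.6 kHz.
35.6 kHz > fs/2 = 22 kHz, folds to fs − 35.6 kHz = 8.4 kHz.

8.4 kHz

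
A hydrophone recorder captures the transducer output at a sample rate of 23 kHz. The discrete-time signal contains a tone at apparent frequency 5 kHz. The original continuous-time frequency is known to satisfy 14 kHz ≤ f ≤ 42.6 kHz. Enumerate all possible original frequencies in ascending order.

Frequencies that alias to 5 kHz are k·fs ± 5 kHz for integer k ≥ 0.
k=0: 5 kHz.
k=1: 18 kHz, 28 kHz.
k=2: 41 kHz, 51 kHz.
k=3: 64 kHz, 74 kHz.
Within [14 kHz, 42.6 kHz]: 18 kHz, 28 kHz, 41 kHz.

18 kHz, 28 kHz, 41 kHz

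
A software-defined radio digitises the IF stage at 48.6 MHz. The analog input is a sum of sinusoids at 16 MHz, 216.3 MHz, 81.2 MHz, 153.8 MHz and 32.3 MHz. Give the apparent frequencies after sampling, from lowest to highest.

8 MHz, 16 MHz, 16.3 MHz, 21.9 MHz

fs/2 = 24.3 MHz.
16 MHz ≤ fs/2 = 24.3 MHz, passes unchanged.
216.3 MHz mod fs = 21.9 MHz.
21.9 MHz ≤ fs/2 = 24.3 MHz, appears at 21.9 MHz.
81.2 MHz mod fs = 32.6 MHz.
32.6 MHz > fs/2 = 24.3 MHz, folds to fs − 32.6 MHz = 16 MHz.
153.8 MHz mod fs = 8 MHz.
8 MHz ≤ fs/2 = 24.3 MHz, appears at 8 MHz.
32.3 MHz > fs/2 = 24.3 MHz, folds to fs − 32.3 MHz = 16.3 MHz.
Distinct values: {8 MHz, 16 MHz, 16.3 MHz, 21.9 MHz}.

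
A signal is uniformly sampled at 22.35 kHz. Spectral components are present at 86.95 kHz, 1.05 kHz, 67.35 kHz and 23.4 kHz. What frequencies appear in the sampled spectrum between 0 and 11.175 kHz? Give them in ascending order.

fs/2 = 11.175 kHz.
86.95 kHz mod fs = 19.9 kHz.
19.9 kHz > fs/2 = 11.175 kHz, folds to fs − 19.9 kHz = 2.45 kHz.
1.05 kHz ≤ fs/2 = 11.175 kHz, passes unchanged.
67.35 kHz mod fs = 0.3 kHz.
0.3 kHz ≤ fs/2 = 11.175 kHz, appears at 0.3 kHz.
23.4 kHz mod fs = 1.05 kHz.
1.05 kHz ≤ fs/2 = 11.175 kHz, appears at 1.05 kHz.
Distinct values: {0.3 kHz, 1.05 kHz, 2.45 kHz}.

0.3 kHz, 1.05 kHz, 2.45 kHz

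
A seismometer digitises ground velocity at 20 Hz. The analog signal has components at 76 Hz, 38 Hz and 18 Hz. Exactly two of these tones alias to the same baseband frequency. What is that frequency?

fs/2 = 10 Hz.
76 Hz mod fs = 16 Hz.
16 Hz > fs/2 = 10 Hz, folds to fs − 16 Hz = 4 Hz.
38 Hz mod fs = 18 Hz.
18 Hz > fs/2 = 10 Hz, folds to fs − 18 Hz = 2 Hz.
18 Hz > fs/2 = 10 Hz, folds to fs − 18 Hz = 2 Hz.
18 Hz and 38 Hz both map to 2 Hz.

2 Hz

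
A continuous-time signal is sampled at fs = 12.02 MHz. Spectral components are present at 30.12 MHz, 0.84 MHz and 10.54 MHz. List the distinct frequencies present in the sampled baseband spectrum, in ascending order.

fs/2 = 6.01 MHz.
30.12 MHz mod fs = 6.08 MHz.
6.08 MHz > fs/2 = 6.01 MHz, folds to fs − 6.08 MHz = 5.94 MHz.
0.84 MHz ≤ fs/2 = 6.01 MHz, passes unchanged.
10.54 MHz > fs/2 = 6.01 MHz, folds to fs − 10.54 MHz = 1.48 MHz.
Distinct values: {0.84 MHz, 1.48 MHz, 5.94 MHz}.

0.84 MHz, 1.48 MHz, 5.94 MHz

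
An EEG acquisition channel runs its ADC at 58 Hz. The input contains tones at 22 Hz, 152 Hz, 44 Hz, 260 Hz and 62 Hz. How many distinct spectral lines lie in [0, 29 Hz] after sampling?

fs/2 = 29 Hz.
22 Hz ≤ fs/2 = 29 Hz, passes unchanged.
152 Hz mod fs = 36 Hz.
36 Hz > fs/2 = 29 Hz, folds to fs − 36 Hz = 22 Hz.
44 Hz > fs/2 = 29 Hz, folds to fs − 44 Hz = 14 Hz.
260 Hz mod fs = 28 Hz.
28 Hz ≤ fs/2 = 29 Hz, appears at 28 Hz.
62 Hz mod fs = 4 Hz.
4 Hz ≤ fs/2 = 29 Hz, appears at 4 Hz.
Distinct values: {4 Hz, 14 Hz, 22 Hz, 28 Hz} → 4.

4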